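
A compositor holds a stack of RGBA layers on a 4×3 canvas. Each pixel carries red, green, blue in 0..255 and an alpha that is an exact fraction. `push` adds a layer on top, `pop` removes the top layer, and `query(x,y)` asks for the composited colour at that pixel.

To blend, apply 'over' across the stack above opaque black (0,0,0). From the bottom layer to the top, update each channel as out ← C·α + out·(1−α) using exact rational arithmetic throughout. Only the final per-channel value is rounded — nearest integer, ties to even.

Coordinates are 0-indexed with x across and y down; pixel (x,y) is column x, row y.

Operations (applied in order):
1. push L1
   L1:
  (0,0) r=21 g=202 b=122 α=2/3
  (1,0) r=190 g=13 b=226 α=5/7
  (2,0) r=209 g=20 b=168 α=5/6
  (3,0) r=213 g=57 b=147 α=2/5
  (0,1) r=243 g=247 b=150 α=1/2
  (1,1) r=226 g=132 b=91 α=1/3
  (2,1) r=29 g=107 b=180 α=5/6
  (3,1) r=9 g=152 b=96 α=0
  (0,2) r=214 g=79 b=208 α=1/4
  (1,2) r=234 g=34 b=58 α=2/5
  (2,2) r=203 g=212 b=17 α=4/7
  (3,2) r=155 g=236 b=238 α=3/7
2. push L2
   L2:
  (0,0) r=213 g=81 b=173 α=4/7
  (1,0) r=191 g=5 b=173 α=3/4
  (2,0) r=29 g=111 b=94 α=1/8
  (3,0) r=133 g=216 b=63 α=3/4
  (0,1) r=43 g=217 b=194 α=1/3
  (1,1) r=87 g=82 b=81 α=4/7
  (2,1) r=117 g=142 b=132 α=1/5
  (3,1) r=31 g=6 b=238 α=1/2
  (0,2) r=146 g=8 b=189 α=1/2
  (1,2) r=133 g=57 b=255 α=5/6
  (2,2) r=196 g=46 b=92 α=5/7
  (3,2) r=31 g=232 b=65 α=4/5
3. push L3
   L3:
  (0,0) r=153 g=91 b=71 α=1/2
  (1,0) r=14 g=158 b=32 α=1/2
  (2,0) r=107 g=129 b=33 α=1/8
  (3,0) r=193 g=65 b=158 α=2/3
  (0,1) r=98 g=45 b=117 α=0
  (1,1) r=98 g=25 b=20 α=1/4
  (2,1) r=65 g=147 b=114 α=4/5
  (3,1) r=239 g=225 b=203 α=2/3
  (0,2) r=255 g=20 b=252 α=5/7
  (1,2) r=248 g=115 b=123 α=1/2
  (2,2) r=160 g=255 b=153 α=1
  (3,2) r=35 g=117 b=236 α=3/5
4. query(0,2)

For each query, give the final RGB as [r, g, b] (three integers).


at x=0,y=2 over L1,L2,L3:
+L1 (α=1/4) → [107/2, 79/4, 52]
+L2 (α=1/2) → [399/4, 111/8, 241/2]
+L3 (α=5/7) → [2949/14, 73/4, 1501/7]
= [211, 18, 214]


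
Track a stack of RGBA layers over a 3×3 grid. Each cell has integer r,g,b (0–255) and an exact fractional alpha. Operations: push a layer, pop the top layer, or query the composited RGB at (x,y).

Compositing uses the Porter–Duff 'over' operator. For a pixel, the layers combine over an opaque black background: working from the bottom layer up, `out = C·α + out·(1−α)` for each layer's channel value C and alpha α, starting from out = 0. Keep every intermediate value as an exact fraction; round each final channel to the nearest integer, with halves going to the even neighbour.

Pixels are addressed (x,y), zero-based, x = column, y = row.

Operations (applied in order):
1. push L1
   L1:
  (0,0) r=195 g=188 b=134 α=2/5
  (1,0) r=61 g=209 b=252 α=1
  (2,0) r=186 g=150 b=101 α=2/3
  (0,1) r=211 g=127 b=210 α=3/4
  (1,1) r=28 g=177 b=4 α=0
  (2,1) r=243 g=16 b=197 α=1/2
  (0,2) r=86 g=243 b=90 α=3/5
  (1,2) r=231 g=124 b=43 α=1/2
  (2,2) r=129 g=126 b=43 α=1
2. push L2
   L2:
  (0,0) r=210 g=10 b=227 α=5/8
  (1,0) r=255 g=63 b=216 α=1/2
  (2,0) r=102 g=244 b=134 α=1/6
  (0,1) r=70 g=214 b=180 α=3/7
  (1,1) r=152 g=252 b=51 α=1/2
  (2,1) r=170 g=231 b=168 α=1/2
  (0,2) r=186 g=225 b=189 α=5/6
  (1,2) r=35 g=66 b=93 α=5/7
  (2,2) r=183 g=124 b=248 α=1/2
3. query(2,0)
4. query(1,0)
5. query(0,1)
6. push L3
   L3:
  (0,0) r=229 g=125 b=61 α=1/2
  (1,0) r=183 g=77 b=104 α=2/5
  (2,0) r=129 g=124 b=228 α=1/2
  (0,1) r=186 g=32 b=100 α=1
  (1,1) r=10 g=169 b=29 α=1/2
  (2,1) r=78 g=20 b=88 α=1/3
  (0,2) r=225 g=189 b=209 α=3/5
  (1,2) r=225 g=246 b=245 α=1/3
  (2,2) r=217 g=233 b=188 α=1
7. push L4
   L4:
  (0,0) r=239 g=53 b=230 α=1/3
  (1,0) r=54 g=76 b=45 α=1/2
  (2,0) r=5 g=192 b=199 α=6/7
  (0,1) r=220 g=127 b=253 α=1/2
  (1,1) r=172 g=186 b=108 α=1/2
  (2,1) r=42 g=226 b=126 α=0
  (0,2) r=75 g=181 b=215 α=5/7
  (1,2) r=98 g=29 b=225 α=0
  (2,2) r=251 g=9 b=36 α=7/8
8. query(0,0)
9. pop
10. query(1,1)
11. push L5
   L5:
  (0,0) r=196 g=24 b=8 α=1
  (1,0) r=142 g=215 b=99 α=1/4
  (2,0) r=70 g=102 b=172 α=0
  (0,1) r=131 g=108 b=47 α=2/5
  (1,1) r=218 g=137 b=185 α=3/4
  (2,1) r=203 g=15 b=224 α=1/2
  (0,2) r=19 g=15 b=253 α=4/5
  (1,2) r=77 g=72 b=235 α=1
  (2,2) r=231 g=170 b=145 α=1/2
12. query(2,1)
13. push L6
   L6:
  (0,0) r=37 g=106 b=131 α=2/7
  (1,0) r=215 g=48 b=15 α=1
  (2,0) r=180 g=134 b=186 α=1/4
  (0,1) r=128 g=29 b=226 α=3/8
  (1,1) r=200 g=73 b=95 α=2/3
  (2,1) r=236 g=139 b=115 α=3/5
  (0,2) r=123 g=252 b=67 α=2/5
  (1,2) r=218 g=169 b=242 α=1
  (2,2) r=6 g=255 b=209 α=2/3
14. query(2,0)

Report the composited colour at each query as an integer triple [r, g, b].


at x=2,y=0 over L1,L2:
after L1 α=2/3: [124, 100, 202/3]
after L2 α=1/6: [361/3, 124, 706/9]
→ [120, 124, 78]

at x=1,y=0 over L1,L2:
+L1 (α=1) → [61, 209, 252]
+L2 (α=1/2) → [158, 136, 234]
= [158, 136, 234]

at x=0,y=1 over L1,L2:
L1 α=3/4: [633/4, 381/4, 315/2]
L2 α=3/7: [843/7, 1023/7, 1170/7]
= [120, 146, 167]

(0,0) stack=L1,L2,L3,L4; from [0,0,0]:
after L1 α=2/5: [78, 376/5, 268/5]
after L2 α=5/8: [321/2, 689/20, 6479/40]
after L3 α=1/2: [779/4, 3189/40, 8919/80]
after L4 α=1/3: [419/2, 4249/60, 18119/120]
rounded: [210, 71, 151]

query (1,1) [L1,L2,L3] — begin 0,0,0
after L1 α=0: [0, 0, 0]
after L2 α=1/2: [76, 126, 51/2]
after L3 α=1/2: [43, 295/2, 109/4]
→ [43, 148, 27]

(2,1) stack=L1,L2,L3,L5; from [0,0,0]:
L1 α=1/2: [243/2, 8, 197/2]
L2 α=1/2: [583/4, 239/2, 533/4]
L3 α=1/3: [739/6, 259/3, 709/6]
L5 α=1/2: [1957/12, 152/3, 2053/12]
→ [163, 51, 171]

query (2,0) [L1,L2,L3,L5,L6] — begin 0,0,0
after L1 α=2/3: [124, 100, 202/3]
after L2 α=1/6: [361/3, 124, 706/9]
after L3 α=1/2: [374/3, 124, 1379/9]
after L5 α=0: [374/3, 124, 1379/9]
after L6 α=1/4: [277/2, 253/2, 1937/12]
→ [138, 126, 161]


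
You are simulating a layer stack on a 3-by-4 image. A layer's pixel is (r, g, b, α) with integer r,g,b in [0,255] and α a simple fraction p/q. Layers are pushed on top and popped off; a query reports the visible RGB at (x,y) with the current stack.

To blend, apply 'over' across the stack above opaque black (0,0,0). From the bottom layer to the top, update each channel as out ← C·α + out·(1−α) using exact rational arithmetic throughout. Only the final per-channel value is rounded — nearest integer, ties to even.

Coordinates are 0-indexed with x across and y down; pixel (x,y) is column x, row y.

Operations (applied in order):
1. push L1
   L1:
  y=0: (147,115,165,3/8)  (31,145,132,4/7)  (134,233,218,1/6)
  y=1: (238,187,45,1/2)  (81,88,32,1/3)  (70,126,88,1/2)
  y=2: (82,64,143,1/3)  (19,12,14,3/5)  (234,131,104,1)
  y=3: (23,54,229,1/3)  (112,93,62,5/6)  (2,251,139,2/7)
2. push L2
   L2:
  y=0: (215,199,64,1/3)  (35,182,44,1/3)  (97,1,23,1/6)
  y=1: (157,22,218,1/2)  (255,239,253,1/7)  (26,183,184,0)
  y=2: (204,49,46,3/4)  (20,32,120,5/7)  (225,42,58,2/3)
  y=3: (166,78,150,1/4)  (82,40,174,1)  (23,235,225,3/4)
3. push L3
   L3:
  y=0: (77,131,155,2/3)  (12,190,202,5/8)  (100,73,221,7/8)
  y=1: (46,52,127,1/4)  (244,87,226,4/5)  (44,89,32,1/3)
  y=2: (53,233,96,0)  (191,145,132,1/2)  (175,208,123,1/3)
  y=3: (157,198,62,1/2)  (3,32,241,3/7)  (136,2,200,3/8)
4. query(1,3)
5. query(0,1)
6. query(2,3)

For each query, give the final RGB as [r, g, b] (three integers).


query (1,3) [L1,L2,L3] — begin 0,0,0
+L1 (α=5/6) → [280/3, 155/2, 155/3]
+L2 (α=1) → [82, 40, 174]
+L3 (α=3/7) → [337/7, 256/7, 1419/7]
rounded: [48, 37, 203]

(0,1) stack=L1,L2,L3; from [0,0,0]:
after L1 α=1/2: [119, 187/2, 45/2]
after L2 α=1/2: [138, 231/4, 481/4]
after L3 α=1/4: [115, 901/16, 1951/16]
→ [115, 56, 122]

(2,3) stack=L1,L2,L3; from [0,0,0]:
L1 α=2/7: [4/7, 502/7, 278/7]
L2 α=3/4: [487/28, 5437/28, 5003/28]
L3 α=3/8: [13859/224, 27353/224, 41815/224]
= [62, 122, 187]


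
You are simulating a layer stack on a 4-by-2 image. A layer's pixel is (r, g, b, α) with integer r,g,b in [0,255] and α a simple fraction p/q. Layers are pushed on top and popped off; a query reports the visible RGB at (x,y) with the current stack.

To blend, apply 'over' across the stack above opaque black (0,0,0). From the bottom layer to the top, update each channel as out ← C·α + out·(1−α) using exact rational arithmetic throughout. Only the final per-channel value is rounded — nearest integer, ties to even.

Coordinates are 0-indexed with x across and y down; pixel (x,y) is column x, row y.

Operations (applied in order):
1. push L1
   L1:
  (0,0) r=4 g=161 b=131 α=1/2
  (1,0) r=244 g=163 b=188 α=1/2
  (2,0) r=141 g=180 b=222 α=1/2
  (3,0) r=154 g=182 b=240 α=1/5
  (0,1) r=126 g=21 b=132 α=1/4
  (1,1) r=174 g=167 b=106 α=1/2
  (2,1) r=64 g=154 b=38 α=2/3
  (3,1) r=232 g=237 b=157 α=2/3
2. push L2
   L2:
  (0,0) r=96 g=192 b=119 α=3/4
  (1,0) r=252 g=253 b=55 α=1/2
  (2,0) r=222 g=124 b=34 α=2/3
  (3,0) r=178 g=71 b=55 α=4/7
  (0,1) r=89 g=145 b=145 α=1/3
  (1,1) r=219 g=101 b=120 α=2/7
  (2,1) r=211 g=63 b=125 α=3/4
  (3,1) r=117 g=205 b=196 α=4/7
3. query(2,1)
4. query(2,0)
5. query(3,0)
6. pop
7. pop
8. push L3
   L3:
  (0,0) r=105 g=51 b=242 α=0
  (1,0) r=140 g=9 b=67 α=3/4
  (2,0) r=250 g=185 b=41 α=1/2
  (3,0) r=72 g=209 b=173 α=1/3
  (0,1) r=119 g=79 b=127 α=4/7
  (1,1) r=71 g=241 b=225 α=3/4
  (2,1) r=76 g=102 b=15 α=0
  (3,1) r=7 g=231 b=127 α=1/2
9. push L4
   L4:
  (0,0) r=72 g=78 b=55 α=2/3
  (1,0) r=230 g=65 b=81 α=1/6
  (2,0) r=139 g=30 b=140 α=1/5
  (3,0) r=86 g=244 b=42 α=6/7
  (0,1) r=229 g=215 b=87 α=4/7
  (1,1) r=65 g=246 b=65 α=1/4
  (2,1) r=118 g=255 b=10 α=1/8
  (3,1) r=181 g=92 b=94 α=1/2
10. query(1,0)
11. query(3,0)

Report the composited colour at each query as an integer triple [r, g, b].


at x=2,y=1 over L1,L2:
+L1 (α=2/3) → [128/3, 308/3, 76/3]
+L2 (α=3/4) → [2027/12, 875/12, 1201/12]
= [169, 73, 100]

at x=2,y=0 over L1,L2:
+L1 (α=1/2) → [141/2, 90, 111]
+L2 (α=2/3) → [343/2, 338/3, 179/3]
→ [172, 113, 60]

(3,0) stack=L1,L2; from [0,0,0]:
L1 α=1/5: [154/5, 182/5, 48]
L2 α=4/7: [4022/35, 1966/35, 52]
→ [115, 56, 52]

query (1,0) [L3,L4] — begin 0,0,0
L3 α=3/4: [105, 27/4, 201/4]
L4 α=1/6: [755/6, 395/24, 443/8]
rounded: [126, 16, 55]

query (3,0) [L3,L4] — begin 0,0,0
after L3 α=1/3: [24, 209/3, 173/3]
after L4 α=6/7: [540/7, 4601/21, 929/21]
= [77, 219, 44]


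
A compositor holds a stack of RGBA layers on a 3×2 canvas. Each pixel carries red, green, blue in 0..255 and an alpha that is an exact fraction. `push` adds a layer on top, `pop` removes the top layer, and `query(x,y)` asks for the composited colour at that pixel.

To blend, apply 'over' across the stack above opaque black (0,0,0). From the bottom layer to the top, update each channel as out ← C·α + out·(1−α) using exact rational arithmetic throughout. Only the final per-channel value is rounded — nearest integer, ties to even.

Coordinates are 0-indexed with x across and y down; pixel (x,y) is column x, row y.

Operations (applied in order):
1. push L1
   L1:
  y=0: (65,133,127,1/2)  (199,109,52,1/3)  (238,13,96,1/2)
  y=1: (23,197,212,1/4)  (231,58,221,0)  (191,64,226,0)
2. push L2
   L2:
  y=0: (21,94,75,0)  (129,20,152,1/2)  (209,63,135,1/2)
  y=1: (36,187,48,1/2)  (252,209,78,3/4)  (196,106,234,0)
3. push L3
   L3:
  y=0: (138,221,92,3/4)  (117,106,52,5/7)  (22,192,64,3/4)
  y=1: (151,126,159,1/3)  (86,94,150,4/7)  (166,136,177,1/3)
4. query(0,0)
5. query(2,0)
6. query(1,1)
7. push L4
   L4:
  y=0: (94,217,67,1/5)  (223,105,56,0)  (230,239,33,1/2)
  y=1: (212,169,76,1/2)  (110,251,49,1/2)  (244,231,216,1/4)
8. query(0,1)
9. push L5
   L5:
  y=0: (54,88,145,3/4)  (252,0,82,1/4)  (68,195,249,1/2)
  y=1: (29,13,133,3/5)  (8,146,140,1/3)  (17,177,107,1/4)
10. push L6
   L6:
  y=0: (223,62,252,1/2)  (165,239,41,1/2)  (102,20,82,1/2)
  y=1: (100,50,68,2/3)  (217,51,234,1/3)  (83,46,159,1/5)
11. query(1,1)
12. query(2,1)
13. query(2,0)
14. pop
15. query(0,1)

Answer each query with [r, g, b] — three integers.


at x=0,y=0 over L1,L2,L3:
after L1 α=1/2: [65/2, 133/2, 127/2]
after L2 α=0: [65/2, 133/2, 127/2]
after L3 α=3/4: [893/8, 1459/8, 679/8]
→ [112, 182, 85]

query (2,0) [L1,L2,L3] — begin 0,0,0
+L1 (α=1/2) → [119, 13/2, 48]
+L2 (α=1/2) → [164, 139/4, 183/2]
+L3 (α=3/4) → [115/2, 2443/16, 567/8]
→ [58, 153, 71]

(1,1) stack=L1,L2,L3; from [0,0,0]:
after L1 α=0: [0, 0, 0]
after L2 α=3/4: [189, 627/4, 117/2]
after L3 α=4/7: [911/7, 3385/28, 1551/14]
= [130, 121, 111]

query (0,1) [L1,L2,L3,L4] — begin 0,0,0
after L1 α=1/4: [23/4, 197/4, 53]
after L2 α=1/2: [167/8, 945/8, 101/2]
after L3 α=1/3: [257/4, 483/4, 260/3]
after L4 α=1/2: [1105/8, 1159/8, 244/3]
rounded: [138, 145, 81]

query (1,1) [L1,L2,L3,L4,L5,L6] — begin 0,0,0
L1 α=0: [0, 0, 0]
L2 α=3/4: [189, 627/4, 117/2]
L3 α=4/7: [911/7, 3385/28, 1551/14]
L4 α=1/2: [1681/14, 10413/56, 2237/28]
L5 α=1/3: [579/7, 14501/84, 1399/14]
L6 α=1/3: [2677/21, 16643/126, 3037/21]
rounded: [127, 132, 145]

query (2,1) [L1,L2,L3,L4,L5,L6] — begin 0,0,0
+L1 (α=0) → [0, 0, 0]
+L2 (α=0) → [0, 0, 0]
+L3 (α=1/3) → [166/3, 136/3, 59]
+L4 (α=1/4) → [205/2, 367/4, 393/4]
+L5 (α=1/4) → [649/8, 1809/16, 1607/16]
+L6 (α=1/5) → [163/2, 1993/20, 2243/20]
rounded: [82, 100, 112]

at x=2,y=0 over L1,L2,L3,L4,L5,L6:
after L1 α=1/2: [119, 13/2, 48]
after L2 α=1/2: [164, 139/4, 183/2]
after L3 α=3/4: [115/2, 2443/16, 567/8]
after L4 α=1/2: [575/4, 6267/32, 831/16]
after L5 α=1/2: [847/8, 12507/64, 4815/32]
after L6 α=1/2: [1663/16, 13787/128, 7439/64]
= [104, 108, 116]

query (0,1) [L1,L2,L3,L4,L5] — begin 0,0,0
+L1 (α=1/4) → [23/4, 197/4, 53]
+L2 (α=1/2) → [167/8, 945/8, 101/2]
+L3 (α=1/3) → [257/4, 483/4, 260/3]
+L4 (α=1/2) → [1105/8, 1159/8, 244/3]
+L5 (α=3/5) → [1453/20, 263/4, 337/3]
rounded: [73, 66, 112]


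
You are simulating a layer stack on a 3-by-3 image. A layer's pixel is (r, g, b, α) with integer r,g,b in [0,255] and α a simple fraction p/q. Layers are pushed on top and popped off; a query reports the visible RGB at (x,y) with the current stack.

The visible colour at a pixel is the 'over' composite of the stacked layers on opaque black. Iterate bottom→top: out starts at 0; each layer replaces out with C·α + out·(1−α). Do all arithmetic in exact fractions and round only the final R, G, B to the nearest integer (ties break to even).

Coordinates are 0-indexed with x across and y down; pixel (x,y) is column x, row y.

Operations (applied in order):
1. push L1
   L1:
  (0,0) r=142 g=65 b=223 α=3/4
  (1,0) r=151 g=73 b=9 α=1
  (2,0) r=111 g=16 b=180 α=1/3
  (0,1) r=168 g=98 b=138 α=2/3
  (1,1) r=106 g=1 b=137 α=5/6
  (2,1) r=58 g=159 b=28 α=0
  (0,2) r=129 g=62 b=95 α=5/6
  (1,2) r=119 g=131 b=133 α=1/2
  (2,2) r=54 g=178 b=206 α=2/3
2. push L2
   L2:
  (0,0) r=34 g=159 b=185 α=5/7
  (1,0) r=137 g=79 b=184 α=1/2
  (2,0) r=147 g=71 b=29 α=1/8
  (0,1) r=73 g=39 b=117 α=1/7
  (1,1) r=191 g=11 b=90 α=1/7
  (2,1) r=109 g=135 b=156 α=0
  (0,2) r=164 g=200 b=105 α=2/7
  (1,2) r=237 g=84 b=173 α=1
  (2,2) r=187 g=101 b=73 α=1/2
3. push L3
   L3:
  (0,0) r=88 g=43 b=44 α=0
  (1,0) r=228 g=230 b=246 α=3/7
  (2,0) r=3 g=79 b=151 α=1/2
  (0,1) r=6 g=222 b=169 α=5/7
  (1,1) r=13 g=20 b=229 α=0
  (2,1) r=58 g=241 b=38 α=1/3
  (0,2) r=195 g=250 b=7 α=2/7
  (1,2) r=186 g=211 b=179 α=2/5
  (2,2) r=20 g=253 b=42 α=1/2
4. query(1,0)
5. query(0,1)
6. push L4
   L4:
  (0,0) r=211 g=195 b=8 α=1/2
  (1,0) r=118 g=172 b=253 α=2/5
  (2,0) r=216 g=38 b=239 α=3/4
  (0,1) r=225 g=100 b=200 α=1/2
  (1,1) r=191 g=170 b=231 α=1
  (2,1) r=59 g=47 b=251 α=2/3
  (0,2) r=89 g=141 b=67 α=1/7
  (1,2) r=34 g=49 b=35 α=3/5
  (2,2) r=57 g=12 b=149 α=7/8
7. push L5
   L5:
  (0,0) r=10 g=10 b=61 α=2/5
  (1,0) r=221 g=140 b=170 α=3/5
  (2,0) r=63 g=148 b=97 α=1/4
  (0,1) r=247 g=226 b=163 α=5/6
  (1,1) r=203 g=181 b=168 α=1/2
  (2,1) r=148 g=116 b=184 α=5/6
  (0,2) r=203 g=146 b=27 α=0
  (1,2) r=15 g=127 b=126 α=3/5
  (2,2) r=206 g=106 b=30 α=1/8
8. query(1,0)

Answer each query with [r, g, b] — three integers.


at x=1,y=0 over L1,L2,L3:
after L1 α=1: [151, 73, 9]
after L2 α=1/2: [144, 76, 193/2]
after L3 α=3/7: [180, 142, 1124/7]
rounded: [180, 142, 161]

at x=0,y=1 over L1,L2,L3:
after L1 α=2/3: [112, 196/3, 92]
after L2 α=1/7: [745/7, 431/7, 669/7]
after L3 α=5/7: [1700/49, 8632/49, 7253/49]
= [35, 176, 148]

at x=1,y=0 over L1,L2,L3,L4,L5:
+L1 (α=1) → [151, 73, 9]
+L2 (α=1/2) → [144, 76, 193/2]
+L3 (α=3/7) → [180, 142, 1124/7]
+L4 (α=2/5) → [776/5, 154, 6914/35]
+L5 (α=3/5) → [4867/25, 728/5, 31678/175]
rounded: [195, 146, 181]


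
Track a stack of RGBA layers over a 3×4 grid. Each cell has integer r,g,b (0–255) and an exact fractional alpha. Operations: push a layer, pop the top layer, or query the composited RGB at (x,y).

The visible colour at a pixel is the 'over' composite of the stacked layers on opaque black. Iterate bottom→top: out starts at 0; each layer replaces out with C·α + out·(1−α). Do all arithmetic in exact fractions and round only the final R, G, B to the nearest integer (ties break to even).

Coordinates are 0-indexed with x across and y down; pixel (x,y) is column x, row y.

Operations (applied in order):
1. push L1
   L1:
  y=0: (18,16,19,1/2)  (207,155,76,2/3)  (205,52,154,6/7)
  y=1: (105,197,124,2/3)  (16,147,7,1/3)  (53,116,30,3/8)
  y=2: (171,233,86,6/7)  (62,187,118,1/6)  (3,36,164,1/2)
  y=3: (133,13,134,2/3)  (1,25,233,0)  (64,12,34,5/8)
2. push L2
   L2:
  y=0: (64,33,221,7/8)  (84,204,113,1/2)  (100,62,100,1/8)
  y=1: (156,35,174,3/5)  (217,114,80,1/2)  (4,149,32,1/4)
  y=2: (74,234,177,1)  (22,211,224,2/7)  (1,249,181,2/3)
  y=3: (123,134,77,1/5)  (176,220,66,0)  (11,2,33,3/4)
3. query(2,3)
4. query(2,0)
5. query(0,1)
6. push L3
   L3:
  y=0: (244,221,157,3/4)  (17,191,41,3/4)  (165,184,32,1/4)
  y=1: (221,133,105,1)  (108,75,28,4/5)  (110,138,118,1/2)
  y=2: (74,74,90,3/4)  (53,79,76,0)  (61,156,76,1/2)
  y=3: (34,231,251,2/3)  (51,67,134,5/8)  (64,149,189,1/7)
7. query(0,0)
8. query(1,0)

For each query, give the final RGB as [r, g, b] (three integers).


at x=2,y=3 over L1,L2:
after L1 α=5/8: [40, 15/2, 85/4]
after L2 α=3/4: [73/4, 27/8, 481/16]
rounded: [18, 3, 30]

(2,0) stack=L1,L2; from [0,0,0]:
+L1 (α=6/7) → [1230/7, 312/7, 132]
+L2 (α=1/8) → [665/4, 187/4, 128]
rounded: [166, 47, 128]

(0,1) stack=L1,L2; from [0,0,0]:
L1 α=2/3: [70, 394/3, 248/3]
L2 α=3/5: [608/5, 1103/15, 2062/15]
→ [122, 74, 137]

(0,0) stack=L1,L2,L3; from [0,0,0]:
L1 α=1/2: [9, 8, 19/2]
L2 α=7/8: [457/8, 239/8, 3113/16]
L3 α=3/4: [6313/32, 5543/32, 10649/64]
rounded: [197, 173, 166]

query (1,0) [L1,L2,L3] — begin 0,0,0
+L1 (α=2/3) → [138, 310/3, 152/3]
+L2 (α=1/2) → [111, 461/3, 491/6]
+L3 (α=3/4) → [81/2, 545/3, 1229/24]
rounded: [40, 182, 51]


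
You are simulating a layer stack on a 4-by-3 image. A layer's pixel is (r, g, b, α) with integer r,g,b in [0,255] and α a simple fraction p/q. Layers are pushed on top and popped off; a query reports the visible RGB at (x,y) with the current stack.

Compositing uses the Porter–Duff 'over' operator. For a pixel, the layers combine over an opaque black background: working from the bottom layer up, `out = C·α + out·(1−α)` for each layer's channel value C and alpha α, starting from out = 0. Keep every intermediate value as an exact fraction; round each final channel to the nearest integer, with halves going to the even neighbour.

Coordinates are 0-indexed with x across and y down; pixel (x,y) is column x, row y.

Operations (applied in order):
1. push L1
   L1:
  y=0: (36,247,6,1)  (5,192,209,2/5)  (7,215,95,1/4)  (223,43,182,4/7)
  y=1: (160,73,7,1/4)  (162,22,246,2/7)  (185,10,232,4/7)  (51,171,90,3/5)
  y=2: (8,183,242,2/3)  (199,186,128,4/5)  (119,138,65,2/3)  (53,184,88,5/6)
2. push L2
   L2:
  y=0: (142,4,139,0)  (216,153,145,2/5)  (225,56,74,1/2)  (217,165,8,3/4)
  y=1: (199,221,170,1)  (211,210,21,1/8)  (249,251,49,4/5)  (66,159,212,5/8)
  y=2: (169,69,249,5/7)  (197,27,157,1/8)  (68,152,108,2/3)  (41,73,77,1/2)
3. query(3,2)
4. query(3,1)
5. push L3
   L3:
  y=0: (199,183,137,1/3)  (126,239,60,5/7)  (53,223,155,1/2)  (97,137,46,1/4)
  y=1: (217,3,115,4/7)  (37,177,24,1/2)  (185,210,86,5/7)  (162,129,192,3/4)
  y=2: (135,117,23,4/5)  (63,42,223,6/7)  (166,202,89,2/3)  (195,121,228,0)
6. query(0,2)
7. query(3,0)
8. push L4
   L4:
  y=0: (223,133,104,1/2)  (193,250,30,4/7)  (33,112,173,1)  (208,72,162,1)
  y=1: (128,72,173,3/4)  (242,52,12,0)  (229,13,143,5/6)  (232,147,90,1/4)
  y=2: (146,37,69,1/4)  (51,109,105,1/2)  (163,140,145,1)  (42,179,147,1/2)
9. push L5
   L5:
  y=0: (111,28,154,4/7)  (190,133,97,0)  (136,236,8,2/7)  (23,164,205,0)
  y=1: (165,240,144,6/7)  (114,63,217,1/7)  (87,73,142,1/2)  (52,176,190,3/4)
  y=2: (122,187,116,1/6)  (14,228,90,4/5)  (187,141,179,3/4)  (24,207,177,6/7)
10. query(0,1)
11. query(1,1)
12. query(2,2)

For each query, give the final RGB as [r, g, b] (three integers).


query (3,2) [L1,L2] — begin 0,0,0
after L1 α=5/6: [265/6, 460/3, 220/3]
after L2 α=1/2: [511/12, 679/6, 451/6]
→ [43, 113, 75]

at x=3,y=1 over L1,L2:
after L1 α=3/5: [153/5, 513/5, 54]
after L2 α=5/8: [2109/40, 2757/20, 611/4]
rounded: [53, 138, 153]

at x=0,y=2 over L1,L2,L3:
L1 α=2/3: [16/3, 122, 484/3]
L2 α=5/7: [2567/21, 589/7, 4703/21]
L3 α=4/5: [13907/105, 773/7, 1327/21]
→ [132, 110, 63]

query (3,0) [L1,L2,L3] — begin 0,0,0
+L1 (α=4/7) → [892/7, 172/7, 104]
+L2 (α=3/4) → [5449/28, 3637/28, 32]
+L3 (α=1/4) → [19063/112, 14747/112, 71/2]
= [170, 132, 36]

query (0,1) [L1,L2,L3,L4,L5] — begin 0,0,0
after L1 α=1/4: [40, 73/4, 7/4]
after L2 α=1: [199, 221, 170]
after L3 α=4/7: [1465/7, 675/7, 970/7]
after L4 α=3/4: [4153/28, 2187/28, 4603/28]
after L5 α=6/7: [31873/196, 42507/196, 28795/196]
→ [163, 217, 147]

(1,1) stack=L1,L2,L3,L4,L5; from [0,0,0]:
+L1 (α=2/7) → [324/7, 44/7, 492/7]
+L2 (α=1/8) → [535/8, 127/4, 513/8]
+L3 (α=1/2) → [831/16, 835/8, 705/16]
+L4 (α=0) → [831/16, 835/8, 705/16]
+L5 (α=1/7) → [3405/56, 2757/28, 3851/56]
= [61, 98, 69]

at x=2,y=2 over L1,L2,L3,L4,L5:
after L1 α=2/3: [238/3, 92, 130/3]
after L2 α=2/3: [646/9, 132, 778/9]
after L3 α=2/3: [3634/27, 536/3, 2380/27]
after L4 α=1: [163, 140, 145]
after L5 α=3/4: [181, 563/4, 341/2]
= [181, 141, 170]


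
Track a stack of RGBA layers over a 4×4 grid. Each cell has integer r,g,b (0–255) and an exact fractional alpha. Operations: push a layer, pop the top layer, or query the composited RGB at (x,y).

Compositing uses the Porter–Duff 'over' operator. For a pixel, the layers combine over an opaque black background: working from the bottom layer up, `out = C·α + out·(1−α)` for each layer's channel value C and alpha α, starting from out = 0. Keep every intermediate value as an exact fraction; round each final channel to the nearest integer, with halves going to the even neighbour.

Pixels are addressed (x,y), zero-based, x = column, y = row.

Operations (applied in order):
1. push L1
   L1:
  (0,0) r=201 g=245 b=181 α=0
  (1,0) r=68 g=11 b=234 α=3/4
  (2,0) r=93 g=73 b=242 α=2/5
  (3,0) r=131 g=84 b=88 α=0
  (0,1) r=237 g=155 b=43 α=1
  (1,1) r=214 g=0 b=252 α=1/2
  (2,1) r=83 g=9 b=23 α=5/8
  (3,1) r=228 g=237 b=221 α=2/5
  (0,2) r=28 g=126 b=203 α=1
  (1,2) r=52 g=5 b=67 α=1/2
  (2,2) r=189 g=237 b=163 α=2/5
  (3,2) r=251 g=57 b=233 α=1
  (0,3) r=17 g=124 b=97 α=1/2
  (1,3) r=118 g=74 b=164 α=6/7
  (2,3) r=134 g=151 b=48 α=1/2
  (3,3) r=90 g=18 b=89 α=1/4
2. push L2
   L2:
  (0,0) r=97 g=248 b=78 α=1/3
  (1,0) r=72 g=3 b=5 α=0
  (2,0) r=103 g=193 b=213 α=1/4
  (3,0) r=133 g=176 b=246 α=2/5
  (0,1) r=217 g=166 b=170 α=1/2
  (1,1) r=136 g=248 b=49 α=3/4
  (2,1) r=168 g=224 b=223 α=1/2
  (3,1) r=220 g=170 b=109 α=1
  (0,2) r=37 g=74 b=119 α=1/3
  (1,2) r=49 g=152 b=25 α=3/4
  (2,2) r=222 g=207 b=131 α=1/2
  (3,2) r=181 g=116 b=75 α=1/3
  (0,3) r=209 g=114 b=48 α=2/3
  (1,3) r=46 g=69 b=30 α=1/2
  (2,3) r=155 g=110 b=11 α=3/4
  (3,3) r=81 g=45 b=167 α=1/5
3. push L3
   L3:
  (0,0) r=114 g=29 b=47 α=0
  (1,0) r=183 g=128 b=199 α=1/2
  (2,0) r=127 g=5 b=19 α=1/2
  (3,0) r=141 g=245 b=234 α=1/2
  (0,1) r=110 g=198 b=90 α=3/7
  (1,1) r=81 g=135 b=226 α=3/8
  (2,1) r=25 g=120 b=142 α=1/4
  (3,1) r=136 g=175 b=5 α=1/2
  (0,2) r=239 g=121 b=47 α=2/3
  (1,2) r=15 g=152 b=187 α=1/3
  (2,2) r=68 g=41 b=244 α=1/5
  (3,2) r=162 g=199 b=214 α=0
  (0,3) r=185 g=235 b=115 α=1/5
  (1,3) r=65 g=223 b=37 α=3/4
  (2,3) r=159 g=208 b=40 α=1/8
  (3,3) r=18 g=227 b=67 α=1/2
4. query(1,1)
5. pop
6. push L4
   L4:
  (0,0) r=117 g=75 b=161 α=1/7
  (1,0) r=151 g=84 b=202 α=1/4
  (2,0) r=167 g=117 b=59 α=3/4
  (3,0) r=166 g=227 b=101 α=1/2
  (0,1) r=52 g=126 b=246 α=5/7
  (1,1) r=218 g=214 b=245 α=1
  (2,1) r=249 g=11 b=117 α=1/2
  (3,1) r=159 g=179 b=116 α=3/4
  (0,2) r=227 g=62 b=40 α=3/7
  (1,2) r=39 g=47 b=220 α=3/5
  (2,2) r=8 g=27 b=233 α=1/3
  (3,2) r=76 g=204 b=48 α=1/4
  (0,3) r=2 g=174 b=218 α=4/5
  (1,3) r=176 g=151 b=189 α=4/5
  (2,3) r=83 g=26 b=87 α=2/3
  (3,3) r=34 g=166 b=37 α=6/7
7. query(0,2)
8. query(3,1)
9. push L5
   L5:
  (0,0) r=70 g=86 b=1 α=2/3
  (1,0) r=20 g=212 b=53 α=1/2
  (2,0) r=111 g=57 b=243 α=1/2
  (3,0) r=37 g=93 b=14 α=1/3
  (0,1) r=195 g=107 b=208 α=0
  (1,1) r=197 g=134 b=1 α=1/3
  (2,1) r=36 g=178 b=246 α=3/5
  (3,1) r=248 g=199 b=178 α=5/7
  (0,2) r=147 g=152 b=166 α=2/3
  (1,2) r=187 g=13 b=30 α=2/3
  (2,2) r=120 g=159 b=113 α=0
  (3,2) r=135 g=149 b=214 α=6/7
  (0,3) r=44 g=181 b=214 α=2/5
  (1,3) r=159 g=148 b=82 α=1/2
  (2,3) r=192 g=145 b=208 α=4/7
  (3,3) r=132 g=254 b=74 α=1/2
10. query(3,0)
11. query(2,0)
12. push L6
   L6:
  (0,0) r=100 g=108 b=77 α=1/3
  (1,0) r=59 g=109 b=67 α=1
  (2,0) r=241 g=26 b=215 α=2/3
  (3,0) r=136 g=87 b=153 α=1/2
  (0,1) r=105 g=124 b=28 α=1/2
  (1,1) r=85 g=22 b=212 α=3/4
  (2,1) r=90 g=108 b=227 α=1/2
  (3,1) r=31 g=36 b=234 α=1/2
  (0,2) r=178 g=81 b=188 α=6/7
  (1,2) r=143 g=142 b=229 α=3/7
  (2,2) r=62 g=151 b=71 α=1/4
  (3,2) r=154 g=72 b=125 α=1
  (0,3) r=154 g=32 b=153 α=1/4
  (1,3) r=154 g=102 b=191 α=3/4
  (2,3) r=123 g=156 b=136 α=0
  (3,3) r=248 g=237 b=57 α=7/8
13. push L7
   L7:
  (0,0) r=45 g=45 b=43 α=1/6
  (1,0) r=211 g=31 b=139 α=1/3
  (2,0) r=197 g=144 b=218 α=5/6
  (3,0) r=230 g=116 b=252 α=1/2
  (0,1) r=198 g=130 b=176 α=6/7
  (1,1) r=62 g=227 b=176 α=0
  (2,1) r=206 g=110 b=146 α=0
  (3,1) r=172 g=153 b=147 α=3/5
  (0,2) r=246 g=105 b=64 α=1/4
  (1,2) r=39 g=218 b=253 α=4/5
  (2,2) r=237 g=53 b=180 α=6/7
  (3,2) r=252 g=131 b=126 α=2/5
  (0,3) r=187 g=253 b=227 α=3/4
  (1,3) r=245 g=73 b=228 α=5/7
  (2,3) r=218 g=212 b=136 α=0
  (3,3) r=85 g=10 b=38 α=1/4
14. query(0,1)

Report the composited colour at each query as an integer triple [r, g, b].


(1,1) stack=L1,L2,L3; from [0,0,0]:
L1 α=1/2: [107, 0, 126]
L2 α=3/4: [515/4, 186, 273/4]
L3 α=3/8: [3547/32, 1335/8, 4077/32]
→ [111, 167, 127]

query (0,2) [L1,L2,L4] — begin 0,0,0
+L1 (α=1) → [28, 126, 203]
+L2 (α=1/3) → [31, 326/3, 175]
+L4 (α=3/7) → [115, 266/3, 820/7]
rounded: [115, 89, 117]

(3,1) stack=L1,L2,L4; from [0,0,0]:
L1 α=2/5: [456/5, 474/5, 442/5]
L2 α=1: [220, 170, 109]
L4 α=3/4: [697/4, 707/4, 457/4]
= [174, 177, 114]

at x=3,y=0 over L1,L2,L4,L5:
+L1 (α=0) → [0, 0, 0]
+L2 (α=2/5) → [266/5, 352/5, 492/5]
+L4 (α=1/2) → [548/5, 1487/10, 997/10]
+L5 (α=1/3) → [427/5, 1952/15, 1067/15]
rounded: [85, 130, 71]

query (2,0) [L1,L2,L4,L5] — begin 0,0,0
+L1 (α=2/5) → [186/5, 146/5, 484/5]
+L2 (α=1/4) → [1073/20, 1403/20, 2517/20]
+L4 (α=3/4) → [11093/80, 8423/80, 6057/80]
+L5 (α=1/2) → [19973/160, 12983/160, 25497/160]
→ [125, 81, 159]

query (0,1) [L1,L2,L4,L5,L6,L7] — begin 0,0,0
after L1 α=1: [237, 155, 43]
after L2 α=1/2: [227, 321/2, 213/2]
after L4 α=5/7: [102, 951/7, 1443/7]
after L5 α=0: [102, 951/7, 1443/7]
after L6 α=1/2: [207/2, 1819/14, 1639/14]
after L7 α=6/7: [369/2, 12739/98, 16423/98]
→ [184, 130, 168]


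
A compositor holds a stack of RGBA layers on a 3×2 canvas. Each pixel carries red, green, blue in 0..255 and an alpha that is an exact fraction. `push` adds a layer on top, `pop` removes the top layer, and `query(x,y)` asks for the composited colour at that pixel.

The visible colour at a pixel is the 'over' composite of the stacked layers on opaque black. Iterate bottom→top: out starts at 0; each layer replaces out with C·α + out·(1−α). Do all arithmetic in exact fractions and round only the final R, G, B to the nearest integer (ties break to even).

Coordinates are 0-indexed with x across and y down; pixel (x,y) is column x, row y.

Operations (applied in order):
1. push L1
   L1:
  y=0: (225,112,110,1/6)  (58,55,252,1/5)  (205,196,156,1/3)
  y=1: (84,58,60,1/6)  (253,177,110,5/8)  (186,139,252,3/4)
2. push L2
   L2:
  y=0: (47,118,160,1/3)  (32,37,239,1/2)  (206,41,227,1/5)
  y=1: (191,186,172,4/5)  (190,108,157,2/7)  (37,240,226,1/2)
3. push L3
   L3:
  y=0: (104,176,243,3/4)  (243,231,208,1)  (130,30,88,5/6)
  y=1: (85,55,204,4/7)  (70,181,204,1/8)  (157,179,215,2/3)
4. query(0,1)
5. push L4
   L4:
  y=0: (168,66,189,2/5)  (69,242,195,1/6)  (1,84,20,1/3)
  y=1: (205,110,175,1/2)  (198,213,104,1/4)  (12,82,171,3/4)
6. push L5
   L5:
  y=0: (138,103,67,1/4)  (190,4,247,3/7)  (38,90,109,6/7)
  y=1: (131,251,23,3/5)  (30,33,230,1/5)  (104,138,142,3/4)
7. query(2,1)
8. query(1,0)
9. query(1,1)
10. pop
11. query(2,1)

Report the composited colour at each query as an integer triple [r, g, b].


query (0,1) [L1,L2,L3] — begin 0,0,0
after L1 α=1/6: [14, 29/3, 10]
after L2 α=4/5: [778/5, 2261/15, 698/5]
after L3 α=4/7: [4034/35, 3361/35, 882/5]
= [115, 96, 176]

at x=2,y=1 over L1,L2,L3,L4,L5:
L1 α=3/4: [279/2, 417/4, 189]
L2 α=1/2: [353/4, 1377/8, 415/2]
L3 α=2/3: [1609/12, 4241/24, 425/2]
L4 α=3/4: [2041/48, 10145/96, 1451/8]
L5 α=3/4: [17017/192, 49889/384, 4859/32]
rounded: [89, 130, 152]

at x=1,y=0 over L1,L2,L3,L4,L5:
after L1 α=1/5: [58/5, 11, 252/5]
after L2 α=1/2: [109/5, 24, 1447/10]
after L3 α=1: [243, 231, 208]
after L4 α=1/6: [214, 1397/6, 1235/6]
after L5 α=3/7: [1426/7, 2830/21, 4693/21]
→ [204, 135, 223]

at x=1,y=1 over L1,L2,L3,L4,L5:
+L1 (α=5/8) → [1265/8, 885/8, 275/4]
+L2 (α=2/7) → [9365/56, 879/8, 2631/28]
+L3 (α=1/8) → [9925/64, 7601/64, 3447/32]
+L4 (α=1/4) → [42447/256, 36435/256, 13669/128]
+L5 (α=1/5) → [44367/320, 38547/320, 21029/160]
rounded: [139, 120, 131]

at x=2,y=1 over L1,L2,L3,L4:
L1 α=3/4: [279/2, 417/4, 189]
L2 α=1/2: [353/4, 1377/8, 415/2]
L3 α=2/3: [1609/12, 4241/24, 425/2]
L4 α=3/4: [2041/48, 10145/96, 1451/8]
rounded: [43, 106, 181]


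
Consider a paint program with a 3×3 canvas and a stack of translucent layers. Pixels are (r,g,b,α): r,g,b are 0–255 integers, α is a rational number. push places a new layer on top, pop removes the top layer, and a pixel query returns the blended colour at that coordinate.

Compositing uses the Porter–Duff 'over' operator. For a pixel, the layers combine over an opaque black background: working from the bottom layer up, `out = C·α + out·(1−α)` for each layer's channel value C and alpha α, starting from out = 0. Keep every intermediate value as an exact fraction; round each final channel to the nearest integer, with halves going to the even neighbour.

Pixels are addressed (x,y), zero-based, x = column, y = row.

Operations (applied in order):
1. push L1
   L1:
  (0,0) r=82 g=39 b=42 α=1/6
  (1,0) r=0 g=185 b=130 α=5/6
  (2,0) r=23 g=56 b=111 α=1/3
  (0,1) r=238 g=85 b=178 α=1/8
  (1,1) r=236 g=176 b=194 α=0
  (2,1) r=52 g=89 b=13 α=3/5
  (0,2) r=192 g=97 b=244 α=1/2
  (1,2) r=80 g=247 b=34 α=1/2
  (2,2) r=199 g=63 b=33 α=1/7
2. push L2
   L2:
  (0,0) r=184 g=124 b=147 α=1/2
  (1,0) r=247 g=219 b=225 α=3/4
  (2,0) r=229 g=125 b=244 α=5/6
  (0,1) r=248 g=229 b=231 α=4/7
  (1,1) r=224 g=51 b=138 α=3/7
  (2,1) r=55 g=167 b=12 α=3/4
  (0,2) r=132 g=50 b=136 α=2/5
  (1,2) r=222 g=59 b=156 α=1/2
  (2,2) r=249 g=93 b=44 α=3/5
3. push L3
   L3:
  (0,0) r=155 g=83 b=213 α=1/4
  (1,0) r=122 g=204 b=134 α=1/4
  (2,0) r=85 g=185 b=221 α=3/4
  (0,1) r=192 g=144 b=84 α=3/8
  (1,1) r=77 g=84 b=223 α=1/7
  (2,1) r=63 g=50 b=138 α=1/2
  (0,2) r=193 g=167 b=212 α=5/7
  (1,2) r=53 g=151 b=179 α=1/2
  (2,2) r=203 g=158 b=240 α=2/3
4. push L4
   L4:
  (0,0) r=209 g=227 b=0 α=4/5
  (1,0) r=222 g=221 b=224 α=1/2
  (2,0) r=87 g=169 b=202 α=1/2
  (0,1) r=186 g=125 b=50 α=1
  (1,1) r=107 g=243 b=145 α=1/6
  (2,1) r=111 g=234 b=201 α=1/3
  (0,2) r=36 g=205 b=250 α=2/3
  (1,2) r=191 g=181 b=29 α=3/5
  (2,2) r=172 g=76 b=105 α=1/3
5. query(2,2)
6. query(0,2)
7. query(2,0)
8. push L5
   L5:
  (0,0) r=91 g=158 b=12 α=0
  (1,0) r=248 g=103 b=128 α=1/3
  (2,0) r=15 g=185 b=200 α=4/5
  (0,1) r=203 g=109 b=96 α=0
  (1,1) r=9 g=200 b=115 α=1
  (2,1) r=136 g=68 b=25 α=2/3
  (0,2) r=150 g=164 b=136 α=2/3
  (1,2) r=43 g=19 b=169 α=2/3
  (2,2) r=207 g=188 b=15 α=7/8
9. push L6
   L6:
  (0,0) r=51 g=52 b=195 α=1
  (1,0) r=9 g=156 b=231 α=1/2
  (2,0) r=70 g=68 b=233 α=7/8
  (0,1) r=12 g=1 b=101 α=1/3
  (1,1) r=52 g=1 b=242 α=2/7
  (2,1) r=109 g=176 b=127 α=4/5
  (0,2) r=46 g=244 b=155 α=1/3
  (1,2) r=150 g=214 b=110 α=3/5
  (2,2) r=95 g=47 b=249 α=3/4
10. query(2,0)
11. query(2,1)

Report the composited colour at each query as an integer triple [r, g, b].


at x=2,y=2 over L1,L2,L3,L4:
L1 α=1/7: [199/7, 9, 33/7]
L2 α=3/5: [5627/35, 297/5, 198/7]
L3 α=2/3: [19837/105, 1877/15, 1186/7]
L4 α=1/3: [57734/315, 4894/45, 3107/21]
rounded: [183, 109, 148]

query (0,2) [L1,L2,L3,L4] — begin 0,0,0
+L1 (α=1/2) → [96, 97/2, 122]
+L2 (α=2/5) → [552/5, 491/10, 638/5]
+L3 (α=5/7) → [847/5, 4666/35, 6576/35]
+L4 (α=2/3) → [1207/15, 19016/105, 24076/105]
rounded: [80, 181, 229]

at x=2,y=0 over L1,L2,L3,L4:
after L1 α=1/3: [23/3, 56/3, 37]
after L2 α=5/6: [1729/9, 1931/18, 419/2]
after L3 α=3/4: [1006/9, 11921/72, 1745/8]
after L4 α=1/2: [1789/18, 24089/144, 3361/16]
rounded: [99, 167, 210]

query (2,0) [L1,L2,L3,L4,L5,L6] — begin 0,0,0
L1 α=1/3: [23/3, 56/3, 37]
L2 α=5/6: [1729/9, 1931/18, 419/2]
L3 α=3/4: [1006/9, 11921/72, 1745/8]
L4 α=1/2: [1789/18, 24089/144, 3361/16]
L5 α=4/5: [2869/90, 130649/720, 16161/80]
L6 α=7/8: [46969/720, 473369/5760, 146641/640]
→ [65, 82, 229]

at x=2,y=1 over L1,L2,L3,L4,L5,L6:
L1 α=3/5: [156/5, 267/5, 39/5]
L2 α=3/4: [981/20, 693/5, 219/20]
L3 α=1/2: [2241/40, 943/10, 2979/40]
L4 α=1/3: [1487/20, 2113/15, 2333/20]
L5 α=2/3: [2309/20, 4153/45, 1111/20]
L6 α=4/5: [11029/100, 35833/225, 11271/100]
rounded: [110, 159, 113]


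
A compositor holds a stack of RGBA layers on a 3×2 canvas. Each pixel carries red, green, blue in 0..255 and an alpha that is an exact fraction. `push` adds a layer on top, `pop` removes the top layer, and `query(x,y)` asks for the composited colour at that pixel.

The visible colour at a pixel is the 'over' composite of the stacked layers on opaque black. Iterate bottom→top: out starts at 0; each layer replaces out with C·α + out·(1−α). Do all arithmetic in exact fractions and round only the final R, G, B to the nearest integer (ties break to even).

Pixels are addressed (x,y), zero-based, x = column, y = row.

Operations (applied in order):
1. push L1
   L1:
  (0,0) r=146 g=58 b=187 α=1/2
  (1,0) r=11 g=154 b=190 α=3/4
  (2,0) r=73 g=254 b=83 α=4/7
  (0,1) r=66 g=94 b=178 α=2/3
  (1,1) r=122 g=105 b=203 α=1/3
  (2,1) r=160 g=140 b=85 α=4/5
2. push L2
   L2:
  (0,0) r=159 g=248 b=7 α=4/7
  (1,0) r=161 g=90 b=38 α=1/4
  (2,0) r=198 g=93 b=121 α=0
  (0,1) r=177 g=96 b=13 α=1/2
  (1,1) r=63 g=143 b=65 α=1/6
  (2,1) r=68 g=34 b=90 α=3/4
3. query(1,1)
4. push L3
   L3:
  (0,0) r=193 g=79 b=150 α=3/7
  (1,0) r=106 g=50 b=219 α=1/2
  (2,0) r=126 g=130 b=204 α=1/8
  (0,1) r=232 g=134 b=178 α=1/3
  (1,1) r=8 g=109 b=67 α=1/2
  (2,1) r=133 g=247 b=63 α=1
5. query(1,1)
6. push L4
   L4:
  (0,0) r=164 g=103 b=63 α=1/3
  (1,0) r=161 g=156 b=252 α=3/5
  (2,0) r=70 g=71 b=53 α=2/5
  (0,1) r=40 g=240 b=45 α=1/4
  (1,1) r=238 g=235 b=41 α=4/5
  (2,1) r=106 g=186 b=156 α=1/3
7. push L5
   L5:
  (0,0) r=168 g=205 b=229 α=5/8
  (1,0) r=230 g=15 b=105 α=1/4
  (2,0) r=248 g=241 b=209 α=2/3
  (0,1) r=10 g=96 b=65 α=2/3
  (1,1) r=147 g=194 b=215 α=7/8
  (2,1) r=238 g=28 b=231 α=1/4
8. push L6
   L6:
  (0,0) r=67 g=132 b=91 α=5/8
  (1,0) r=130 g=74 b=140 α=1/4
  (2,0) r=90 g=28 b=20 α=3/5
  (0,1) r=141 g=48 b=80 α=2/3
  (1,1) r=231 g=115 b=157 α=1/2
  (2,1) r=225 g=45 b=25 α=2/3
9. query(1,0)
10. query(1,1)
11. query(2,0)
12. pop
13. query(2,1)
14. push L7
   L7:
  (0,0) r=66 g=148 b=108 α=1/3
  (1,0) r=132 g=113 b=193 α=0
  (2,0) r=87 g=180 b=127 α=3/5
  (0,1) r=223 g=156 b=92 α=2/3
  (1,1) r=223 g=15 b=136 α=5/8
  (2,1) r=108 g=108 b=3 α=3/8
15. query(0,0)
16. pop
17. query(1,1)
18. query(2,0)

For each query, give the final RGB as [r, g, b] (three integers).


at x=1,y=1 over L1,L2:
+L1 (α=1/3) → [122/3, 35, 203/3]
+L2 (α=1/6) → [799/18, 53, 605/9]
→ [44, 53, 67]

query (1,1) [L1,L2,L3] — begin 0,0,0
L1 α=1/3: [122/3, 35, 203/3]
L2 α=1/6: [799/18, 53, 605/9]
L3 α=1/2: [943/36, 81, 604/9]
= [26, 81, 67]

at x=1,y=0 over L1,L2,L3,L4,L5,L6:
after L1 α=3/4: [33/4, 231/2, 285/2]
after L2 α=1/4: [743/16, 873/8, 931/8]
after L3 α=1/2: [2439/32, 1273/16, 2683/16]
after L4 α=3/5: [10167/80, 5017/40, 8731/40]
after L5 α=1/4: [48901/320, 15651/160, 30393/160]
after L6 α=1/4: [188303/1280, 58793/640, 113579/640]
→ [147, 92, 177]

(1,1) stack=L1,L2,L3,L4,L5,L6; from [0,0,0]:
L1 α=1/3: [122/3, 35, 203/3]
L2 α=1/6: [799/18, 53, 605/9]
L3 α=1/2: [943/36, 81, 604/9]
L4 α=4/5: [7043/36, 1021/5, 416/9]
L5 α=7/8: [44087/288, 7811/40, 13961/72]
L6 α=1/2: [110615/576, 12411/80, 25265/144]
= [192, 155, 175]

at x=2,y=0 over L1,L2,L3,L4,L5,L6:
L1 α=4/7: [292/7, 1016/7, 332/7]
L2 α=0: [292/7, 1016/7, 332/7]
L3 α=1/8: [209/4, 573/4, 67]
L4 α=2/5: [1187/20, 2287/20, 307/5]
L5 α=2/3: [11107/60, 11927/60, 799/5]
L6 α=3/5: [19207/150, 14447/150, 1898/25]
= [128, 96, 76]

at x=2,y=1 over L1,L2,L3,L4,L5:
+L1 (α=4/5) → [128, 112, 68]
+L2 (α=3/4) → [83, 107/2, 169/2]
+L3 (α=1) → [133, 247, 63]
+L4 (α=1/3) → [124, 680/3, 94]
+L5 (α=1/4) → [305/2, 177, 513/4]
= [152, 177, 128]

query (0,0) [L1,L2,L3,L4,L5,L7] — begin 0,0,0
+L1 (α=1/2) → [73, 29, 187/2]
+L2 (α=4/7) → [855/7, 1079/7, 617/14]
+L3 (α=3/7) → [7473/49, 5975/49, 4384/49]
+L4 (α=1/3) → [22982/147, 16997/147, 11855/147]
+L5 (α=5/8) → [32071/196, 33611/196, 8495/49]
+L7 (α=1/3) → [38539/294, 48115/294, 22282/147]
= [131, 164, 152]

(1,1) stack=L1,L2,L3,L4,L5; from [0,0,0]:
after L1 α=1/3: [122/3, 35, 203/3]
after L2 α=1/6: [799/18, 53, 605/9]
after L3 α=1/2: [943/36, 81, 604/9]
after L4 α=4/5: [7043/36, 1021/5, 416/9]
after L5 α=7/8: [44087/288, 7811/40, 13961/72]
→ [153, 195, 194]

(2,0) stack=L1,L2,L3,L4,L5; from [0,0,0]:
+L1 (α=4/7) → [292/7, 1016/7, 332/7]
+L2 (α=0) → [292/7, 1016/7, 332/7]
+L3 (α=1/8) → [209/4, 573/4, 67]
+L4 (α=2/5) → [1187/20, 2287/20, 307/5]
+L5 (α=2/3) → [11107/60, 11927/60, 799/5]
rounded: [185, 199, 160]


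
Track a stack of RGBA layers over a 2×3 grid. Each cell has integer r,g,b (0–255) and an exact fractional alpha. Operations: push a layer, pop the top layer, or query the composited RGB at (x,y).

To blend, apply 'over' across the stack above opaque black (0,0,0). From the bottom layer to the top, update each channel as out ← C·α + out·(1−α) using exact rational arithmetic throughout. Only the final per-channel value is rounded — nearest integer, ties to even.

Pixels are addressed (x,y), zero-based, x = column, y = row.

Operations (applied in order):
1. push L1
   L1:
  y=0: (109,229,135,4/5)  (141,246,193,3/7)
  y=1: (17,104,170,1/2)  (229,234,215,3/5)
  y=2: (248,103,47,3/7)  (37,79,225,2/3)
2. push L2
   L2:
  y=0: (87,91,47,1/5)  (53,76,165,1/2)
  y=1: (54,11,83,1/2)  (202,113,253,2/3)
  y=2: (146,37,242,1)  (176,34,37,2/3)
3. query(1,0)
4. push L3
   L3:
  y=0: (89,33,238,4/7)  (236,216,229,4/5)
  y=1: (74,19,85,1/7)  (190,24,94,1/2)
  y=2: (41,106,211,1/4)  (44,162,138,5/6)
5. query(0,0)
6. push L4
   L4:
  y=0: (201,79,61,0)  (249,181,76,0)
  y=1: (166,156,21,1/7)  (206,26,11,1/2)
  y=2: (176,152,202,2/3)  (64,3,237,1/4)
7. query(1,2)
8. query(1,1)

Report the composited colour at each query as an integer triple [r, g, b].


at x=1,y=0 over L1,L2:
L1 α=3/7: [423/7, 738/7, 579/7]
L2 α=1/2: [397/7, 635/7, 867/7]
= [57, 91, 124]

query (0,0) [L1,L2,L3] — begin 0,0,0
L1 α=4/5: [436/5, 916/5, 108]
L2 α=1/5: [2179/25, 4119/25, 479/5]
L3 α=4/7: [15437/175, 15657/175, 6197/35]
= [88, 89, 177]

(1,2) stack=L1,L2,L3,L4; from [0,0,0]:
after L1 α=2/3: [74/3, 158/3, 150]
after L2 α=2/3: [1130/9, 362/9, 224/3]
after L3 α=5/6: [1555/27, 3826/27, 1147/9]
after L4 α=1/4: [2131/36, 3853/36, 929/6]
rounded: [59, 107, 155]

query (1,1) [L1,L2,L3,L4] — begin 0,0,0
L1 α=3/5: [687/5, 702/5, 129]
L2 α=2/3: [2707/15, 1832/15, 635/3]
L3 α=1/2: [5557/30, 1096/15, 917/6]
L4 α=1/2: [11737/60, 743/15, 983/12]
→ [196, 50, 82]
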